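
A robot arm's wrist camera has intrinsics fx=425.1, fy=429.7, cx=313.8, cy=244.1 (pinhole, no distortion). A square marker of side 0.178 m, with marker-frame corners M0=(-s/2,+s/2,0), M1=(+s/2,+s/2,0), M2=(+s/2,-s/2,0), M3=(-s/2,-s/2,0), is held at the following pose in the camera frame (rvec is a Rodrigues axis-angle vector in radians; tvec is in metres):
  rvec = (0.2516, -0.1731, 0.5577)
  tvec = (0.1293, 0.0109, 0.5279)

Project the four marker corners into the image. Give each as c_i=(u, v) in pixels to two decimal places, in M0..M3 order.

c0=(319.26, 276.32) c1=(430.70, 341.65) c2=(515.22, 229.94) c3=(403.20, 150.86)

Intrinsics K: fx=425.1, fy=429.7, cx=313.8, cy=244.1
Marker side s = 0.178 m; corners in marker frame (Z=0):
  M0 = (-0.0890, +0.0890, 0)
  M1 = (+0.0890, +0.0890, 0)
  M2 = (+0.0890, -0.0890, 0)
  M3 = (-0.0890, -0.0890, 0)
rvec = (0.2516, -0.1731, 0.5577), |rvec| = θ = 0.63584 rad = 36.431°
Rodrigues: sinθ=0.59386, 1−cosθ=0.19543; R = I + sinθ·[k]× + (1−cosθ)·[k]×²:
    [+0.83517 -0.54193 -0.09384]
    [+0.49982 +0.81906 -0.28165]
    [+0.22950 +0.18832 +0.95492]
t = (0.1293, 0.0109, 0.5279) m
M0: Pc = R·M0+t = (+0.00674, +0.03931, +0.52424); u = 425.1·(+0.00674)/0.52424 + 313.8 = 319.2642, v = 429.7·(+0.03931)/0.52424 + 244.1 = 276.3228
M1: Pc = R·M1+t = (+0.15540, +0.12828, +0.56509); u = 425.1·(+0.15540)/0.56509 + 313.8 = 430.7027, v = 429.7·(+0.12828)/0.56509 + 244.1 = 341.6461
M2: Pc = R·M2+t = (+0.25186, -0.01751, +0.53156); u = 425.1·(+0.25186)/0.53156 + 313.8 = 515.2174, v = 429.7·(-0.01751)/0.53156 + 244.1 = 229.9440
M3: Pc = R·M3+t = (+0.10320, -0.10648, +0.49071); u = 425.1·(+0.10320)/0.49071 + 313.8 = 403.2019, v = 429.7·(-0.10648)/0.49071 + 244.1 = 150.8595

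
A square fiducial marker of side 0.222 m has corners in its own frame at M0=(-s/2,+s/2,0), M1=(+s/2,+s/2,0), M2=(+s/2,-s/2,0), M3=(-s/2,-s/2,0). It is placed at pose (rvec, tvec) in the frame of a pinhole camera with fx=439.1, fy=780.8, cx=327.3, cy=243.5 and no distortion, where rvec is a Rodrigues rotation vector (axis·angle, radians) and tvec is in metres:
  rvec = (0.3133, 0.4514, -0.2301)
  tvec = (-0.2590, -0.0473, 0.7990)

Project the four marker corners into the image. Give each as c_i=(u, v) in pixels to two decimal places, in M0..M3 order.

Intrinsics K: fx=439.1, fy=780.8, cx=327.3, cy=243.5
Marker side s = 0.222 m; corners in marker frame (Z=0):
  M0 = (-0.1110, +0.1110, 0)
  M1 = (+0.1110, +0.1110, 0)
  M2 = (+0.1110, -0.1110, 0)
  M3 = (-0.1110, -0.1110, 0)
rvec = (0.3133, 0.4514, -0.2301), |rvec| = θ = 0.59571 rad = 34.131°
Rodrigues: sinθ=0.56109, 1−cosθ=0.17225; R = I + sinθ·[k]× + (1−cosθ)·[k]×²:
    [+0.87540 +0.28538 +0.39018]
    [-0.14809 +0.92666 -0.34551]
    [-0.46016 +0.24468 +0.85345]
t = (-0.2590, -0.0473, 0.7990) m
M0: Pc = R·M0+t = (-0.32449, +0.07200, +0.87724); u = 439.1·(-0.32449)/0.87724 + 327.3 = 164.8758, v = 780.8·(+0.07200)/0.87724 + 243.5 = 307.5815
M1: Pc = R·M1+t = (-0.13015, +0.03912, +0.77508); u = 439.1·(-0.13015)/0.77508 + 327.3 = 253.5649, v = 780.8·(+0.03912)/0.77508 + 243.5 = 282.9101
M2: Pc = R·M2+t = (-0.19351, -0.16660, +0.72076); u = 439.1·(-0.19351)/0.72076 + 327.3 = 209.4120, v = 780.8·(-0.16660)/0.72076 + 243.5 = 63.0266
M3: Pc = R·M3+t = (-0.38785, -0.13372, +0.82292); u = 439.1·(-0.38785)/0.82292 + 327.3 = 120.3499, v = 780.8·(-0.13372)/0.82292 + 243.5 = 116.6227

c0=(164.88, 307.58) c1=(253.56, 282.91) c2=(209.41, 63.03) c3=(120.35, 116.62)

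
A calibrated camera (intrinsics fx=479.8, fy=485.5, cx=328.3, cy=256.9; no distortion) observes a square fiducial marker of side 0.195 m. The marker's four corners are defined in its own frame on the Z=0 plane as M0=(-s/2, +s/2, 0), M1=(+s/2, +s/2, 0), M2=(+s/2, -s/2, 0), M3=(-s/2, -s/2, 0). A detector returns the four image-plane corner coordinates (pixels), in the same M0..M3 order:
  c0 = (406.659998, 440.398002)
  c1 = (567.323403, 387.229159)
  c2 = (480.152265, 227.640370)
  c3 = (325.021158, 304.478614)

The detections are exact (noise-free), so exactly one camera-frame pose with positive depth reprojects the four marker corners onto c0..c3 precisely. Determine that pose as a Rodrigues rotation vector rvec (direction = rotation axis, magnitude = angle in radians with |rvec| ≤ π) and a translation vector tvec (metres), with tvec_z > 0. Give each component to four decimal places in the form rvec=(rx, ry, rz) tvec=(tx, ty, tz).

rvec=(0.2176, 0.3641, -0.5088) tvec=(0.1250, 0.0961, 0.5369)

Intrinsics K: fx=479.8, fy=485.5, cx=328.3, cy=256.9
Marker side s = 0.195 m; corners in marker frame (Z=0):
  M0 = (-0.0975, +0.0975, 0)
  M1 = (+0.0975, +0.0975, 0)
  M2 = (+0.0975, -0.0975, 0)
  M3 = (-0.0975, -0.0975, 0)
Detected image corners:
  c0 = (406.659998, 440.398002) px
  c1 = (567.323403, 387.229159) px
  c2 = (480.152265, 227.640370) px
  c3 = (325.021158, 304.478614) px
Planar DLT: solve 8×8 A·h = b for H (H[2,2]=1):
  H  [+485.72674 +525.27166 +440.04137]
  H  [-579.95430 +824.80721 +343.76007]
  H  [-0.72909 +0.21006 +1.00000]
B = K⁻¹H; ‖b₁‖=1.862654, ‖b₂‖=1.862654; λ = 2/(‖b₁‖+‖b₂‖) = 0.536868, sign → tz>0 ⇒ λ=+0.536868
r₁ = λ·B[:,0] = (+0.81133,-0.43419,-0.39143); r₂ = λ·B[:,1] = (+0.51058,+0.85240,+0.11278)
r₃ = r₁×r₂ = (+0.28469,-0.29136,+0.91327); SVD([r₁ r₂ r₃]) → R = UVᵀ:
  R  [+0.81133 +0.51058 +0.28469]
  R  [-0.43419 +0.85240 -0.29136]
  R  [-0.39143 +0.11278 +0.91327]
t = (+0.12503, +0.09605, +0.53687) m
tr R = 2.577005; θ = arccos((tr R − 1)/2) = 0.662426 rad = 37.954°
axis k = ((R−Rᵀ)₃₂, (R−Rᵀ)₁₃, (R−Rᵀ)₂₁) / (2 sinθ) = (+0.328545, +0.549658, -0.768071)
rvec = θ·k = (+0.217637, +0.364108, -0.508791)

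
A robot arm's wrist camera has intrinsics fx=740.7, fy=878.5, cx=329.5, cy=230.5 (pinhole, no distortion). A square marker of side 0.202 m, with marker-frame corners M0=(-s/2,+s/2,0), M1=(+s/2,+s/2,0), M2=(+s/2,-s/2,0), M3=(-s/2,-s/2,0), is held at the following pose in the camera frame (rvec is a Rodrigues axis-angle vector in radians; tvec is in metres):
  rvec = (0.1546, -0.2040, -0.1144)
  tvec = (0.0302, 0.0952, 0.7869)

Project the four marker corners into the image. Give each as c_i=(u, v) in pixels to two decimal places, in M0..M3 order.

Intrinsics K: fx=740.7, fy=878.5, cx=329.5, cy=230.5
Marker side s = 0.202 m; corners in marker frame (Z=0):
  M0 = (-0.1010, +0.1010, 0)
  M1 = (+0.1010, +0.1010, 0)
  M2 = (+0.1010, -0.1010, 0)
  M3 = (-0.1010, -0.1010, 0)
rvec = (0.1546, -0.2040, -0.1144), |rvec| = θ = 0.28036 rad = 16.064°
Rodrigues: sinθ=0.27671, 1−cosθ=0.03905; R = I + sinθ·[k]× + (1−cosθ)·[k]×²:
    [+0.97283 +0.09724 -0.21012]
    [-0.12857 +0.98163 -0.14099]
    [+0.19255 +0.16418 +0.96746]
t = (0.0302, 0.0952, 0.7869) m
M0: Pc = R·M0+t = (-0.05823, +0.20733, +0.78403); u = 740.7·(-0.05823)/0.78403 + 329.5 = 274.4844, v = 878.5·(+0.20733)/0.78403 + 230.5 = 462.8108
M1: Pc = R·M1+t = (+0.13828, +0.18136, +0.82293); u = 740.7·(+0.13828)/0.82293 + 329.5 = 453.9598, v = 878.5·(+0.18136)/0.82293 + 230.5 = 424.1051
M2: Pc = R·M2+t = (+0.11863, -0.01693, +0.78977); u = 740.7·(+0.11863)/0.78977 + 329.5 = 440.7638, v = 878.5·(-0.01693)/0.78977 + 230.5 = 211.6676
M3: Pc = R·M3+t = (-0.07788, +0.00904, +0.75087); u = 740.7·(-0.07788)/0.75087 + 329.5 = 252.6780, v = 878.5·(+0.00904)/0.75087 + 230.5 = 241.0785

c0=(274.48, 462.81) c1=(453.96, 424.11) c2=(440.76, 211.67) c3=(252.68, 241.08)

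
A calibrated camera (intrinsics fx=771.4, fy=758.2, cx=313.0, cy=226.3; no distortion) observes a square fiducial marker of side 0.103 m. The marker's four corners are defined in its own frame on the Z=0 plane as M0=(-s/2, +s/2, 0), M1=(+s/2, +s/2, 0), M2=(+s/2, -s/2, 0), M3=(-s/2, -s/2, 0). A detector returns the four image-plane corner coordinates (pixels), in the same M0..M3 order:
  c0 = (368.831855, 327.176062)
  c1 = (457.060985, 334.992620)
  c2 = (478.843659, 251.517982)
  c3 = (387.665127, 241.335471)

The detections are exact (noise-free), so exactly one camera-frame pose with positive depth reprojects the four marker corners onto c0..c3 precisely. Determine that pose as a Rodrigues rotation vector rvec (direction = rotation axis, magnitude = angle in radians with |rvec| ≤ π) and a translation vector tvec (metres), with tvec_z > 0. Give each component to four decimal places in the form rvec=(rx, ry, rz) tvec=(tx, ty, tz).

Intrinsics K: fx=771.4, fy=758.2, cx=313.0, cy=226.3
Marker side s = 0.103 m; corners in marker frame (Z=0):
  M0 = (-0.0515, +0.0515, 0)
  M1 = (+0.0515, +0.0515, 0)
  M2 = (+0.0515, -0.0515, 0)
  M3 = (-0.0515, -0.0515, 0)
Detected image corners:
  c0 = (368.831855, 327.176062) px
  c1 = (457.060985, 334.992620) px
  c2 = (478.843659, 251.517982) px
  c3 = (387.665127, 241.335471) px
Planar DLT: solve 8×8 A·h = b for H (H[2,2]=1):
  H  [+968.71993 -40.07002 +423.44151]
  H  [+154.09350 +929.11140 +289.61953]
  H  [+0.23182 +0.37170 +1.00000]
B = K⁻¹H; ‖b₁‖=1.192196, ‖b₂‖=1.192196; λ = 2/(‖b₁‖+‖b₂‖) = 0.838789, sign → tz>0 ⇒ λ=+0.838789
r₁ = λ·B[:,0] = (+0.97445,+0.11244,+0.19445); r₂ = λ·B[:,1] = (-0.17008,+0.93481,+0.31178)
r₃ = r₁×r₂ = (-0.14672,-0.33688,+0.93005); SVD([r₁ r₂ r₃]) → R = UVᵀ:
  R  [+0.97445 -0.17008 -0.14672]
  R  [+0.11244 +0.93481 -0.33688]
  R  [+0.19445 +0.31178 +0.93005]
t = (+0.12009, +0.07005, +0.83879) m
tr R = 2.839304; θ = arccos((tr R − 1)/2) = 0.403603 rad = 23.125°
axis k = ((R−Rᵀ)₃₂, (R−Rᵀ)₁₃, (R−Rᵀ)₂₁) / (2 sinθ) = (+0.825821, -0.434345, +0.359671)
rvec = θ·k = (+0.333304, -0.175303, +0.145164)

rvec=(0.3333, -0.1753, 0.1452) tvec=(0.1201, 0.0700, 0.8388)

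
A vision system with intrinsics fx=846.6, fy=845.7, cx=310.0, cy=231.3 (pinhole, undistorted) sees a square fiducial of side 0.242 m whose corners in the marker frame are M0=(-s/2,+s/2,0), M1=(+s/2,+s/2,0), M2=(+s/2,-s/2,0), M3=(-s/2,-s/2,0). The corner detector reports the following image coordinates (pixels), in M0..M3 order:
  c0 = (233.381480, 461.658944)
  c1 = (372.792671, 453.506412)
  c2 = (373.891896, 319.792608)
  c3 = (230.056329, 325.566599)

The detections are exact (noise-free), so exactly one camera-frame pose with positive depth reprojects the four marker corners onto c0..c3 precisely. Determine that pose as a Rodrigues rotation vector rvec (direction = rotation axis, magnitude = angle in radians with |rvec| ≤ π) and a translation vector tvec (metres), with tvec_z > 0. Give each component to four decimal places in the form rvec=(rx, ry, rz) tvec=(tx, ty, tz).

Intrinsics K: fx=846.6, fy=845.7, cx=310.0, cy=231.3
Marker side s = 0.242 m; corners in marker frame (Z=0):
  M0 = (-0.1210, +0.1210, 0)
  M1 = (+0.1210, +0.1210, 0)
  M2 = (+0.1210, -0.1210, 0)
  M3 = (-0.1210, -0.1210, 0)
Detected image corners:
  c0 = (233.381480, 461.658944) px
  c1 = (372.792671, 453.506412) px
  c2 = (373.891896, 319.792608) px
  c3 = (230.056329, 325.566599) px
Planar DLT: solve 8×8 A·h = b for H (H[2,2]=1):
  H  [+609.12617 +43.37661 +303.22032]
  H  [+2.16073 +607.52284 +391.14616]
  H  [+0.07949 +0.12847 +1.00000]
B = K⁻¹H; ‖b₁‖=0.695216, ‖b₂‖=0.695216; λ = 2/(‖b₁‖+‖b₂‖) = 1.438401, sign → tz>0 ⇒ λ=+1.438401
r₁ = λ·B[:,0] = (+0.99306,-0.02760,+0.11434); r₂ = λ·B[:,1] = (+0.00603,+0.98276,+0.18479)
r₃ = r₁×r₂ = (-0.11746,-0.18282,+0.97610); SVD([r₁ r₂ r₃]) → R = UVᵀ:
  R  [+0.99306 +0.00603 -0.11746]
  R  [-0.02760 +0.98276 -0.18282]
  R  [+0.11434 +0.18479 +0.97610]
t = (-0.01152, +0.27187, +1.43840) m
tr R = 2.951923; θ = arccos((tr R − 1)/2) = 0.219706 rad = 12.588°
axis k = ((R−Rᵀ)₃₂, (R−Rᵀ)₁₃, (R−Rᵀ)₂₁) / (2 sinθ) = (+0.843352, -0.531794, -0.077154)
rvec = θ·k = (+0.185289, -0.116838, -0.016951)

rvec=(0.1853, -0.1168, -0.0170) tvec=(-0.0115, 0.2719, 1.4384)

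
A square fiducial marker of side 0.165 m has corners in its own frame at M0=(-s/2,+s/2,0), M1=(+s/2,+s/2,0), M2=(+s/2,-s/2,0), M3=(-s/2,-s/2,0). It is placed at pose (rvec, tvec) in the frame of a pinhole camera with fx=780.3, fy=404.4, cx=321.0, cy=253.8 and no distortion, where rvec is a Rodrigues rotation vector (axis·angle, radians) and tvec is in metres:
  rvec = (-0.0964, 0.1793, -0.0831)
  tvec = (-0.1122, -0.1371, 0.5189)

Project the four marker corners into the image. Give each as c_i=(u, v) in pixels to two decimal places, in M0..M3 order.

Intrinsics K: fx=780.3, fy=404.4, cx=321.0, cy=253.8
Marker side s = 0.165 m; corners in marker frame (Z=0):
  M0 = (-0.0825, +0.0825, 0)
  M1 = (+0.0825, +0.0825, 0)
  M2 = (+0.0825, -0.0825, 0)
  M3 = (-0.0825, -0.0825, 0)
rvec = (-0.0964, 0.1793, -0.0831), |rvec| = θ = 0.21988 rad = 12.598°
Rodrigues: sinθ=0.21811, 1−cosθ=0.02408; R = I + sinθ·[k]× + (1−cosθ)·[k]×²:
    [+0.98055 +0.07382 +0.18185]
    [-0.09104 +0.99193 +0.08821]
    [-0.17387 -0.10305 +0.97936]
t = (-0.1122, -0.1371, 0.5189) m
M0: Pc = R·M0+t = (-0.18700, -0.04775, +0.52474); u = 780.3·(-0.18700)/0.52474 + 321.0 = 42.9211, v = 404.4·(-0.04775)/0.52474 + 253.8 = 216.9972
M1: Pc = R·M1+t = (-0.02521, -0.06278, +0.49605); u = 780.3·(-0.02521)/0.49605 + 321.0 = 281.3381, v = 404.4·(-0.06278)/0.49605 + 253.8 = 202.6227
M2: Pc = R·M2+t = (-0.03740, -0.22645, +0.51306); u = 780.3·(-0.03740)/0.51306 + 321.0 = 264.1265, v = 404.4·(-0.22645)/0.51306 + 253.8 = 75.3121
M3: Pc = R·M3+t = (-0.19919, -0.21142, +0.54175); u = 780.3·(-0.19919)/0.54175 + 321.0 = 34.1035, v = 404.4·(-0.21142)/0.54175 + 253.8 = 95.9772

c0=(42.92, 217.00) c1=(281.34, 202.62) c2=(264.13, 75.31) c3=(34.10, 95.98)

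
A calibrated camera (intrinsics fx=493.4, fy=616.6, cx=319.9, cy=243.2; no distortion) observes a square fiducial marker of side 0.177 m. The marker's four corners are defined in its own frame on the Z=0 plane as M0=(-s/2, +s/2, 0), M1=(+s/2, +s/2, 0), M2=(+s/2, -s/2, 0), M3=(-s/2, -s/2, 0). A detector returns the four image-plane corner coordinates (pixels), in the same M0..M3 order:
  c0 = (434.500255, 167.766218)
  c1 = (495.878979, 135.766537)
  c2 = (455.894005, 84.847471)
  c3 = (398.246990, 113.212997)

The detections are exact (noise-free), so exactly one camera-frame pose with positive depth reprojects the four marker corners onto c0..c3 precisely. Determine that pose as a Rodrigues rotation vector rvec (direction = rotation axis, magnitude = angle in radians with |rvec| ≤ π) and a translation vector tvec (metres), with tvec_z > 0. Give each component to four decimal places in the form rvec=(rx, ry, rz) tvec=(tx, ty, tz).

rvec=(-0.6301, -0.0460, -0.4387) tvec=(0.3234, -0.2448, 1.2681)

Intrinsics K: fx=493.4, fy=616.6, cx=319.9, cy=243.2
Marker side s = 0.177 m; corners in marker frame (Z=0):
  M0 = (-0.0885, +0.0885, 0)
  M1 = (+0.0885, +0.0885, 0)
  M2 = (+0.0885, -0.0885, 0)
  M3 = (-0.0885, -0.0885, 0)
Detected image corners:
  c0 = (434.500255, 167.766218) px
  c1 = (495.878979, 135.766537) px
  c2 = (455.894005, 84.847471) px
  c3 = (398.246990, 113.212997) px
Planar DLT: solve 8×8 A·h = b for H (H[2,2]=1):
  H  [+396.72826 +18.42940 +445.74453]
  H  [-153.00144 +242.43055 +124.18520]
  H  [+0.13653 -0.44171 +1.00000]
B = K⁻¹H; ‖b₁‖=0.788574, ‖b₂‖=0.788574; λ = 2/(‖b₁‖+‖b₂‖) = 1.268112, sign → tz>0 ⇒ λ=+1.268112
r₁ = λ·B[:,0] = (+0.90740,-0.38295,+0.17313); r₂ = λ·B[:,1] = (+0.41054,+0.71952,-0.56014)
r₃ = r₁×r₂ = (+0.08993,+0.57935,+0.81011); SVD([r₁ r₂ r₃]) → R = UVᵀ:
  R  [+0.90740 +0.41054 +0.08993]
  R  [-0.38295 +0.71952 +0.57935]
  R  [+0.17313 -0.56014 +0.81011]
t = (+0.32344, -0.24477, +1.26811) m
tr R = 2.437021; θ = arccos((tr R − 1)/2) = 0.769138 rad = 44.068°
axis k = ((R−Rᵀ)₃₂, (R−Rᵀ)₁₃, (R−Rᵀ)₂₁) / (2 sinθ) = (-0.819164, -0.059811, -0.570432)
rvec = θ·k = (-0.630050, -0.046003, -0.438741)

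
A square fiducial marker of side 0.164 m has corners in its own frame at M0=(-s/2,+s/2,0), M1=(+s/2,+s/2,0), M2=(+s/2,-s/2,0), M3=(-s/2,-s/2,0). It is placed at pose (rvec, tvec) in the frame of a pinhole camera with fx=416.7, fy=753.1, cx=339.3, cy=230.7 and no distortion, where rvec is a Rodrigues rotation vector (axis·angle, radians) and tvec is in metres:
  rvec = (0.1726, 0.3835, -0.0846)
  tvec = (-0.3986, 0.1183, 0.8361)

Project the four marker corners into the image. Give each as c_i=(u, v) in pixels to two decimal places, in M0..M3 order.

Intrinsics K: fx=416.7, fy=753.1, cx=339.3, cy=230.7
Marker side s = 0.164 m; corners in marker frame (Z=0):
  M0 = (-0.0820, +0.0820, 0)
  M1 = (+0.0820, +0.0820, 0)
  M2 = (+0.0820, -0.0820, 0)
  M3 = (-0.0820, -0.0820, 0)
rvec = (0.1726, 0.3835, -0.0846), |rvec| = θ = 0.42898 rad = 24.578°
Rodrigues: sinθ=0.41594, 1−cosθ=0.09061; R = I + sinθ·[k]× + (1−cosθ)·[k]×²:
    [+0.92406 +0.11462 +0.36466]
    [-0.04944 +0.98181 -0.18333]
    [-0.37904 +0.15138 +0.91292]
t = (-0.3986, 0.1183, 0.8361) m
M0: Pc = R·M0+t = (-0.46497, +0.20286, +0.87959); u = 416.7·(-0.46497)/0.87959 + 339.3 = 119.0226, v = 753.1·(+0.20286)/0.87959 + 230.7 = 404.3886
M1: Pc = R·M1+t = (-0.31343, +0.19475, +0.81743); u = 416.7·(-0.31343)/0.81743 + 339.3 = 179.5247, v = 753.1·(+0.19475)/0.81743 + 230.7 = 410.1271
M2: Pc = R·M2+t = (-0.33223, +0.03374, +0.79261); u = 416.7·(-0.33223)/0.79261 + 339.3 = 164.6375, v = 753.1·(+0.03374)/0.79261 + 230.7 = 262.7563
M3: Pc = R·M3+t = (-0.48377, +0.04185, +0.85477); u = 416.7·(-0.48377)/0.85477 + 339.3 = 103.4608, v = 753.1·(+0.04185)/0.85477 + 230.7 = 267.5684

c0=(119.02, 404.39) c1=(179.52, 410.13) c2=(164.64, 262.76) c3=(103.46, 267.57)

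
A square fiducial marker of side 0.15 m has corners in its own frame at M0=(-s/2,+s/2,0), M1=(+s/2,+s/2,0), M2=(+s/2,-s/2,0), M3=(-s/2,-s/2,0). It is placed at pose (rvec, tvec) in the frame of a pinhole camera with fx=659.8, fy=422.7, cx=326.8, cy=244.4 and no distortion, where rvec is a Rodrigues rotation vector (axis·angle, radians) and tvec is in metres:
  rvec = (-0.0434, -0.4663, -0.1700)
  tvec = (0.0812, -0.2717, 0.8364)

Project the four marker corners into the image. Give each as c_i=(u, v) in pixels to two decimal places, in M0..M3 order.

Intrinsics K: fx=659.8, fy=422.7, cx=326.8, cy=244.4
Marker side s = 0.15 m; corners in marker frame (Z=0):
  M0 = (-0.0750, +0.0750, 0)
  M1 = (+0.0750, +0.0750, 0)
  M2 = (+0.0750, -0.0750, 0)
  M3 = (-0.0750, -0.0750, 0)
rvec = (-0.0434, -0.4663, -0.1700), |rvec| = θ = 0.49822 rad = 28.546°
Rodrigues: sinθ=0.47786, 1−cosθ=0.12156; R = I + sinθ·[k]× + (1−cosθ)·[k]×²:
    [+0.87936 +0.17297 -0.44363]
    [-0.15314 +0.98492 +0.08045]
    [+0.45086 -0.00280 +0.89259]
t = (0.0812, -0.2717, 0.8364) m
M0: Pc = R·M0+t = (+0.02822, -0.18634, +0.80238); u = 659.8·(+0.02822)/0.80238 + 326.8 = 350.0059, v = 422.7·(-0.18634)/0.80238 + 244.4 = 146.2314
M1: Pc = R·M1+t = (+0.16012, -0.20932, +0.87000); u = 659.8·(+0.16012)/0.87000 + 326.8 = 448.2362, v = 422.7·(-0.20932)/0.87000 + 244.4 = 142.7016
M2: Pc = R·M2+t = (+0.13418, -0.35706, +0.87042); u = 659.8·(+0.13418)/0.87042 + 326.8 = 428.5109, v = 422.7·(-0.35706)/0.87042 + 244.4 = 71.0052
M3: Pc = R·M3+t = (+0.00228, -0.33408, +0.80280); u = 659.8·(+0.00228)/0.80280 + 326.8 = 328.6704, v = 422.7·(-0.33408)/0.80280 + 244.4 = 68.4933

c0=(350.01, 146.23) c1=(448.24, 142.70) c2=(428.51, 71.01) c3=(328.67, 68.49)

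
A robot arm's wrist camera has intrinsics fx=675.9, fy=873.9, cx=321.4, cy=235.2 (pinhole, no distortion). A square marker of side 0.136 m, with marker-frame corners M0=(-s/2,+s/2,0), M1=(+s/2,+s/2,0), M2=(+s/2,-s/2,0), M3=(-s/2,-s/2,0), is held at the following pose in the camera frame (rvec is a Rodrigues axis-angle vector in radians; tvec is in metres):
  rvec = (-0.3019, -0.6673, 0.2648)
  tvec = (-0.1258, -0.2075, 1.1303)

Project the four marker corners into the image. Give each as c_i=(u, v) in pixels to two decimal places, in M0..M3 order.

Intrinsics K: fx=675.9, fy=873.9, cx=321.4, cy=235.2
Marker side s = 0.136 m; corners in marker frame (Z=0):
  M0 = (-0.0680, +0.0680, 0)
  M1 = (+0.0680, +0.0680, 0)
  M2 = (+0.0680, -0.0680, 0)
  M3 = (-0.0680, -0.0680, 0)
rvec = (-0.3019, -0.6673, 0.2648), |rvec| = θ = 0.77881 rad = 44.623°
Rodrigues: sinθ=0.70244, 1−cosθ=0.28825; R = I + sinθ·[k]× + (1−cosθ)·[k]×²:
    [+0.75506 -0.14309 -0.63985]
    [+0.33457 +0.92336 +0.18832]
    [+0.56387 -0.35627 +0.74507]
t = (-0.1258, -0.2075, 1.1303) m
M0: Pc = R·M0+t = (-0.18687, -0.16746, +1.06773); u = 675.9·(-0.18687)/1.06773 + 321.4 = 203.1039, v = 873.9·(-0.16746)/1.06773 + 235.2 = 98.1382
M1: Pc = R·M1+t = (-0.08419, -0.12196, +1.14442); u = 675.9·(-0.08419)/1.14442 + 321.4 = 271.6792, v = 873.9·(-0.12196)/1.14442 + 235.2 = 142.0684
M2: Pc = R·M2+t = (-0.06473, -0.24754, +1.19287); u = 675.9·(-0.06473)/1.19287 + 321.4 = 284.7254, v = 873.9·(-0.24754)/1.19287 + 235.2 = 53.8529
M3: Pc = R·M3+t = (-0.16741, -0.29304, +1.11618); u = 675.9·(-0.16741)/1.11618 + 321.4 = 220.0232, v = 873.9·(-0.29304)/1.11618 + 235.2 = 5.7689

c0=(203.10, 98.14) c1=(271.68, 142.07) c2=(284.73, 53.85) c3=(220.02, 5.77)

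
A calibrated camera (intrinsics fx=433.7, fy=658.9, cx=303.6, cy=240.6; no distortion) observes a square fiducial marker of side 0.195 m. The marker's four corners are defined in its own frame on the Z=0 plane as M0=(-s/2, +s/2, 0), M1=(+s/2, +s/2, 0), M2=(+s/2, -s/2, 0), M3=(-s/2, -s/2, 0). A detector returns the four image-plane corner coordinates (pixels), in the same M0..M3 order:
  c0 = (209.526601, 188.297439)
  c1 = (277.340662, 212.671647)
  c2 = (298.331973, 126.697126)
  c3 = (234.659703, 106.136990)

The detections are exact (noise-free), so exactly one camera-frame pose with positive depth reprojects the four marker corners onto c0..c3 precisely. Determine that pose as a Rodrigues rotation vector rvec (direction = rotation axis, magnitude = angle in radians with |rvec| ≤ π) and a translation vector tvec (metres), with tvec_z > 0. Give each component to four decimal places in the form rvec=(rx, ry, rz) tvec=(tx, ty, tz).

Intrinsics K: fx=433.7, fy=658.9, cx=303.6, cy=240.6
Marker side s = 0.195 m; corners in marker frame (Z=0):
  M0 = (-0.0975, +0.0975, 0)
  M1 = (+0.0975, +0.0975, 0)
  M2 = (+0.0975, -0.0975, 0)
  M3 = (-0.0975, -0.0975, 0)
Detected image corners:
  c0 = (209.526601, 188.297439) px
  c1 = (277.340662, 212.671647) px
  c2 = (298.331973, 126.697126) px
  c3 = (234.659703, 106.136990) px
Planar DLT: solve 8×8 A·h = b for H (H[2,2]=1):
  H  [+302.65253 -212.74401 +254.95197]
  H  [+93.66616 +372.36045 +156.78790]
  H  [-0.13378 -0.37000 +1.00000]
B = K⁻¹H; ‖b₁‖=0.825124, ‖b₂‖=0.825124; λ = 2/(‖b₁‖+‖b₂‖) = 1.211938, sign → tz>0 ⇒ λ=+1.211938
r₁ = λ·B[:,0] = (+0.95923,+0.23149,-0.16213); r₂ = λ·B[:,1] = (-0.28059,+0.84864,-0.44842)
r₃ = r₁×r₂ = (+0.03379,+0.47563,+0.87899); SVD([r₁ r₂ r₃]) → R = UVᵀ:
  R  [+0.95923 -0.28059 +0.03379]
  R  [+0.23149 +0.84864 +0.47563]
  R  [-0.16213 -0.44842 +0.87899]
t = (-0.13594, -0.15416, +1.21194) m
tr R = 2.686866; θ = arccos((tr R − 1)/2) = 0.567154 rad = 32.496°
axis k = ((R−Rᵀ)₃₂, (R−Rᵀ)₁₃, (R−Rᵀ)₂₁) / (2 sinθ) = (-0.860010, +0.182340, +0.476586)
rvec = θ·k = (-0.487759, +0.103415, +0.270298)

rvec=(-0.4878, 0.1034, 0.2703) tvec=(-0.1359, -0.1542, 1.2119)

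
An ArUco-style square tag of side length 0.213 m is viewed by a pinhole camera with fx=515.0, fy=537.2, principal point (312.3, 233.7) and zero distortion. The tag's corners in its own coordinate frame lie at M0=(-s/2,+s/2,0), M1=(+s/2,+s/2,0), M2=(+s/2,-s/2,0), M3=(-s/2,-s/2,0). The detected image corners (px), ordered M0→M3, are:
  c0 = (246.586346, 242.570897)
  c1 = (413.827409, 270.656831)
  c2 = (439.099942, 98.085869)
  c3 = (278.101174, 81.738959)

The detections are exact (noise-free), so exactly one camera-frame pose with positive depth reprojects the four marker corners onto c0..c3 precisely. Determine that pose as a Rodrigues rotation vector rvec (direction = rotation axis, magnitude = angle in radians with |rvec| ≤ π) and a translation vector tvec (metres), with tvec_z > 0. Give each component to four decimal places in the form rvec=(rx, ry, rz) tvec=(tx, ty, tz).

rvec=(-0.1691, 0.1856, 0.1668) tvec=(0.0380, -0.0768, 0.6562)

Intrinsics K: fx=515.0, fy=537.2, cx=312.3, cy=233.7
Marker side s = 0.213 m; corners in marker frame (Z=0):
  M0 = (-0.1065, +0.1065, 0)
  M1 = (+0.1065, +0.1065, 0)
  M2 = (+0.1065, -0.1065, 0)
  M3 = (-0.1065, -0.1065, 0)
Detected image corners:
  c0 = (246.586346, 242.570897) px
  c1 = (413.827409, 270.656831) px
  c2 = (439.099942, 98.085869) px
  c3 = (278.101174, 81.738959) px
Planar DLT: solve 8×8 A·h = b for H (H[2,2]=1):
  H  [+666.87134 -213.14003 +342.13125]
  H  [+51.66533 +741.82705 +170.86267]
  H  [-0.29990 -0.23045 +1.00000]
B = K⁻¹H; ‖b₁‖=1.523846, ‖b₂‖=1.523846; λ = 2/(‖b₁‖+‖b₂‖) = 0.656234, sign → tz>0 ⇒ λ=+0.656234
r₁ = λ·B[:,0] = (+0.96910,+0.14873,-0.19680); r₂ = λ·B[:,1] = (-0.17988,+0.97199,-0.15123)
r₃ = r₁×r₂ = (+0.16880,+0.18196,+0.96871); SVD([r₁ r₂ r₃]) → R = UVᵀ:
  R  [+0.96910 -0.17988 +0.16880]
  R  [+0.14873 +0.97199 +0.18196]
  R  [-0.19680 -0.15123 +0.96871]
t = (+0.03801, -0.07676, +0.65623) m
tr R = 2.909800; θ = arccos((tr R − 1)/2) = 0.301474 rad = 17.273°
axis k = ((R−Rᵀ)₃₂, (R−Rᵀ)₁₃, (R−Rᵀ)₂₁) / (2 sinθ) = (-0.561060, +0.615637, +0.553356)
rvec = θ·k = (-0.169145, +0.185598, +0.166822)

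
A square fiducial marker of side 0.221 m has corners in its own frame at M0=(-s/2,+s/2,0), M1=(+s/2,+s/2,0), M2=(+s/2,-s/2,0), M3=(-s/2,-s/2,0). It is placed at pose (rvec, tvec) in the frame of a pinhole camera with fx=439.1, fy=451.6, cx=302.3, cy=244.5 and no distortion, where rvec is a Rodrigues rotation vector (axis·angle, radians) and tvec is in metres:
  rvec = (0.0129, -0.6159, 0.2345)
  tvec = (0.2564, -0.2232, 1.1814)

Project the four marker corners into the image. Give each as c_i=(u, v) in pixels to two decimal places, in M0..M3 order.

Intrinsics K: fx=439.1, fy=451.6, cx=302.3, cy=244.5
Marker side s = 0.221 m; corners in marker frame (Z=0):
  M0 = (-0.1105, +0.1105, 0)
  M1 = (+0.1105, +0.1105, 0)
  M2 = (+0.1105, -0.1105, 0)
  M3 = (-0.1105, -0.1105, 0)
rvec = (0.0129, -0.6159, 0.2345), |rvec| = θ = 0.65916 rad = 37.767°
Rodrigues: sinθ=0.61245, 1−cosθ=0.20949; R = I + sinθ·[k]× + (1−cosθ)·[k]×²:
    [+0.79059 -0.22171 -0.57080]
    [+0.21405 +0.97341 -0.08162]
    [+0.57372 -0.05765 +0.81702]
t = (0.2564, -0.2232, 1.1814) m
M0: Pc = R·M0+t = (+0.14454, -0.13929, +1.11163); u = 439.1·(+0.14454)/1.11163 + 302.3 = 359.3941, v = 451.6·(-0.13929)/1.11163 + 244.5 = 187.9130
M1: Pc = R·M1+t = (+0.31926, -0.09199, +1.23843); u = 439.1·(+0.31926)/1.23843 + 302.3 = 415.4980, v = 451.6·(-0.09199)/1.23843 + 244.5 = 210.9568
M2: Pc = R·M2+t = (+0.36826, -0.30711, +1.25117); u = 439.1·(+0.36826)/1.25117 + 302.3 = 431.5416, v = 451.6·(-0.30711)/1.25117 + 244.5 = 133.6513
M3: Pc = R·M3+t = (+0.19354, -0.35441, +1.12437); u = 439.1·(+0.19354)/1.12437 + 302.3 = 377.8826, v = 451.6·(-0.35441)/1.12437 + 244.5 = 102.1511

c0=(359.39, 187.91) c1=(415.50, 210.96) c2=(431.54, 133.65) c3=(377.88, 102.15)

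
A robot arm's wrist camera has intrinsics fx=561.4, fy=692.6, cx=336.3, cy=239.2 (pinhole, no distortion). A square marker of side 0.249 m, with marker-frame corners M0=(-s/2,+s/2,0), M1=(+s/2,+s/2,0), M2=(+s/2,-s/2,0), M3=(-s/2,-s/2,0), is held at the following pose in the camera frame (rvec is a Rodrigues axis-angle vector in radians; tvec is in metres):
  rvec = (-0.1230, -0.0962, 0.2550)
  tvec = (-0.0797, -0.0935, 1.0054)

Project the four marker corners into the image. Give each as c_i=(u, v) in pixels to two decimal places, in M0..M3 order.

Intrinsics K: fx=561.4, fy=692.6, cx=336.3, cy=239.2
Marker side s = 0.249 m; corners in marker frame (Z=0):
  M0 = (-0.1245, +0.1245, 0)
  M1 = (+0.1245, +0.1245, 0)
  M2 = (+0.1245, -0.1245, 0)
  M3 = (-0.1245, -0.1245, 0)
rvec = (-0.1230, -0.0962, 0.2550), |rvec| = θ = 0.29901 rad = 17.132°
Rodrigues: sinθ=0.29458, 1−cosθ=0.04437; R = I + sinθ·[k]× + (1−cosθ)·[k]×²:
    [+0.96314 -0.24534 -0.11034]
    [+0.25709 +0.96022 +0.10900]
    [+0.07921 -0.13335 +0.98790]
t = (-0.0797, -0.0935, 1.0054) m
M0: Pc = R·M0+t = (-0.23016, -0.00596, +0.97894); u = 561.4·(-0.23016)/0.97894 + 336.3 = 204.3104, v = 692.6·(-0.00596)/0.97894 + 239.2 = 234.9832
M1: Pc = R·M1+t = (+0.00967, +0.05806, +0.99866); u = 561.4·(+0.00967)/0.99866 + 336.3 = 341.7332, v = 692.6·(+0.05806)/0.99866 + 239.2 = 279.4630
M2: Pc = R·M2+t = (+0.07076, -0.18104, +1.03186); u = 561.4·(+0.07076)/1.03186 + 336.3 = 374.7957, v = 692.6·(-0.18104)/1.03186 + 239.2 = 117.6837
M3: Pc = R·M3+t = (-0.16907, -0.24506, +1.01214); u = 561.4·(-0.16907)/1.01214 + 336.3 = 242.5254, v = 692.6·(-0.24506)/1.01214 + 239.2 = 71.5107

c0=(204.31, 234.98) c1=(341.73, 279.46) c2=(374.80, 117.68) c3=(242.53, 71.51)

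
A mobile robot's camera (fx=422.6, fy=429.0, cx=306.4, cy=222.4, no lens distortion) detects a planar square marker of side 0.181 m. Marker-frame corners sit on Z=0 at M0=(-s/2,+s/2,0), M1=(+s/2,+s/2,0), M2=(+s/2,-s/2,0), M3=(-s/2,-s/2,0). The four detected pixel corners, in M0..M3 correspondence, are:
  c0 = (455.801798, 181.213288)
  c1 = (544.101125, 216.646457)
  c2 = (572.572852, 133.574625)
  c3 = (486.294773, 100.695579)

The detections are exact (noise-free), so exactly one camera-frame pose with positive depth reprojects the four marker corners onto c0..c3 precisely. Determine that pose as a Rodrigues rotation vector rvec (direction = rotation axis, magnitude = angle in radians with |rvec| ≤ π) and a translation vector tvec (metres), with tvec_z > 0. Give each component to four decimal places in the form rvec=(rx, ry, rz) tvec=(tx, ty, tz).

Intrinsics K: fx=422.6, fy=429.0, cx=306.4, cy=222.4
Marker side s = 0.181 m; corners in marker frame (Z=0):
  M0 = (-0.0905, +0.0905, 0)
  M1 = (+0.0905, +0.0905, 0)
  M2 = (+0.0905, -0.0905, 0)
  M3 = (-0.0905, -0.0905, 0)
Detected image corners:
  c0 = (455.801798, 181.213288) px
  c1 = (544.101125, 216.646457) px
  c2 = (572.572852, 133.574625) px
  c3 = (486.294773, 100.695579) px
Planar DLT: solve 8×8 A·h = b for H (H[2,2]=1):
  H  [+428.45434 -246.92960 +514.49808]
  H  [+172.10888 +426.04938 +157.26718]
  H  [-0.10438 -0.16319 +1.00000]
B = K⁻¹H; ‖b₁‖=1.185437, ‖b₂‖=1.185437; λ = 2/(‖b₁‖+‖b₂‖) = 0.843570, sign → tz>0 ⇒ λ=+0.843570
r₁ = λ·B[:,0] = (+0.91909,+0.38407,-0.08805); r₂ = λ·B[:,1] = (-0.39310,+0.90913,-0.13766)
r₃ = r₁×r₂ = (+0.02718,+0.16113,+0.98656); SVD([r₁ r₂ r₃]) → R = UVᵀ:
  R  [+0.91909 -0.39310 +0.02718]
  R  [+0.38407 +0.90913 +0.16113]
  R  [-0.08805 -0.13766 +0.98656]
t = (+0.41539, -0.12807, +0.84357) m
tr R = 2.814786; θ = arccos((tr R − 1)/2) = 0.433757 rad = 24.852°
axis k = ((R−Rᵀ)₃₂, (R−Rᵀ)₁₃, (R−Rᵀ)₂₁) / (2 sinθ) = (-0.355466, +0.137079, +0.924583)
rvec = θ·k = (-0.154186, +0.059459, +0.401045)

rvec=(-0.1542, 0.0595, 0.4010) tvec=(0.4154, -0.1281, 0.8436)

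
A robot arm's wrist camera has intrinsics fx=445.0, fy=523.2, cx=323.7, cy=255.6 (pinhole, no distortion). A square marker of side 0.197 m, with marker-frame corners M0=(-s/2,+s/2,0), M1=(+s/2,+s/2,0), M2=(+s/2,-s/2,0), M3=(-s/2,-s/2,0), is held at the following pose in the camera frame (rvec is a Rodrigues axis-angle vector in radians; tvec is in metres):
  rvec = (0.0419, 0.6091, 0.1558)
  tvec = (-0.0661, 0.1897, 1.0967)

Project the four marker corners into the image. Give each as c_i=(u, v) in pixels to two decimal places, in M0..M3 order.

c0=(262.79, 377.92) c1=(323.88, 406.45) c2=(335.21, 310.33) c3=(272.11, 290.75)

Intrinsics K: fx=445.0, fy=523.2, cx=323.7, cy=255.6
Marker side s = 0.197 m; corners in marker frame (Z=0):
  M0 = (-0.0985, +0.0985, 0)
  M1 = (+0.0985, +0.0985, 0)
  M2 = (+0.0985, -0.0985, 0)
  M3 = (-0.0985, -0.0985, 0)
rvec = (0.0419, 0.6091, 0.1558), |rvec| = θ = 0.63010 rad = 36.102°
Rodrigues: sinθ=0.58923, 1−cosθ=0.19203; R = I + sinθ·[k]× + (1−cosθ)·[k]×²:
    [+0.80881 -0.13335 +0.57274]
    [+0.15804 +0.98741 +0.00672]
    [-0.56643 +0.08508 +0.81971]
t = (-0.0661, 0.1897, 1.0967) m
M0: Pc = R·M0+t = (-0.15890, +0.27139, +1.16087); u = 445.0·(-0.15890)/1.16087 + 323.7 = 262.7873, v = 523.2·(+0.27139)/1.16087 + 255.6 = 377.9156
M1: Pc = R·M1+t = (+0.00043, +0.30253, +1.04929); u = 445.0·(+0.00043)/1.04929 + 323.7 = 323.8838, v = 523.2·(+0.30253)/1.04929 + 255.6 = 406.4471
M2: Pc = R·M2+t = (+0.02670, +0.10801, +1.03253); u = 445.0·(+0.02670)/1.03253 + 323.7 = 335.2086, v = 523.2·(+0.10801)/1.03253 + 255.6 = 310.3290
M3: Pc = R·M3+t = (-0.13263, +0.07687, +1.14411); u = 445.0·(-0.13263)/1.14411 + 323.7 = 272.1126, v = 523.2·(+0.07687)/1.14411 + 255.6 = 290.7540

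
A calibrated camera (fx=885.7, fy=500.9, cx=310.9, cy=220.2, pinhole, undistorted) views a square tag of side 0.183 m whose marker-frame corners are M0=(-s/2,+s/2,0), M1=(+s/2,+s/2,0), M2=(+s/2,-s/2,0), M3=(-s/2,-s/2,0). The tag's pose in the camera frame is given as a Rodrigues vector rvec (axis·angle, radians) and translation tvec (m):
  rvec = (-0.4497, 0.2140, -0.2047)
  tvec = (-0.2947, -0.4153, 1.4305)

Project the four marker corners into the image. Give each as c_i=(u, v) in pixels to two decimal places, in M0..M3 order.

Intrinsics K: fx=885.7, fy=500.9, cx=310.9, cy=220.2
Marker side s = 0.183 m; corners in marker frame (Z=0):
  M0 = (-0.0915, +0.0915, 0)
  M1 = (+0.0915, +0.0915, 0)
  M2 = (+0.0915, -0.0915, 0)
  M3 = (-0.0915, -0.0915, 0)
rvec = (-0.4497, 0.2140, -0.2047), |rvec| = θ = 0.53845 rad = 30.851°
Rodrigues: sinθ=0.51281, 1−cosθ=0.14150; R = I + sinθ·[k]× + (1−cosθ)·[k]×²:
    [+0.95720 +0.14798 +0.24873]
    [-0.24192 +0.88085 +0.40690]
    [-0.15888 -0.44966 +0.87895]
t = (-0.2947, -0.4153, 1.4305) m
M0: Pc = R·M0+t = (-0.36874, -0.31257, +1.40389); u = 885.7·(-0.36874)/1.40389 + 310.9 = 78.2642, v = 500.9·(-0.31257)/1.40389 + 220.2 = 108.6784
M1: Pc = R·M1+t = (-0.19358, -0.35684, +1.37482); u = 885.7·(-0.19358)/1.37482 + 310.9 = 186.1927, v = 500.9·(-0.35684)/1.37482 + 220.2 = 90.1902
M2: Pc = R·M2+t = (-0.22066, -0.51803, +1.45711); u = 885.7·(-0.22066)/1.45711 + 310.9 = 176.7741, v = 500.9·(-0.51803)/1.45711 + 220.2 = 42.1189
M3: Pc = R·M3+t = (-0.39582, -0.47376, +1.48618); u = 885.7·(-0.39582)/1.48618 + 310.9 = 75.0058, v = 500.9·(-0.47376)/1.48618 + 220.2 = 60.5239

c0=(78.26, 108.68) c1=(186.19, 90.19) c2=(176.77, 42.12) c3=(75.01, 60.52)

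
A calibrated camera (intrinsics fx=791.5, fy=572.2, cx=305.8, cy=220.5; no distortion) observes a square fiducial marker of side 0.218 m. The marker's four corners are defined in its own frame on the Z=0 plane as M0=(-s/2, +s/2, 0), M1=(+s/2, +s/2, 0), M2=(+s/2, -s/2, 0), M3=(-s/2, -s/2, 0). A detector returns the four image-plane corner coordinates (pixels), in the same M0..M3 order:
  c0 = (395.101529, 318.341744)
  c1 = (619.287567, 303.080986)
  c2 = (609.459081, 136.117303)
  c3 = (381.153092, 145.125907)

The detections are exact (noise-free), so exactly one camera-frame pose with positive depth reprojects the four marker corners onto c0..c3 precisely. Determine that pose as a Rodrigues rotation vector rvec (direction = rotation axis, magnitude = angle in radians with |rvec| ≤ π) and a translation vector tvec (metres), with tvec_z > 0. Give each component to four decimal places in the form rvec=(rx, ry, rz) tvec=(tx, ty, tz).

Intrinsics K: fx=791.5, fy=572.2, cx=305.8, cy=220.5
Marker side s = 0.218 m; corners in marker frame (Z=0):
  M0 = (-0.1090, +0.1090, 0)
  M1 = (+0.1090, +0.1090, 0)
  M2 = (+0.1090, -0.1090, 0)
  M3 = (-0.1090, -0.1090, 0)
Detected image corners:
  c0 = (395.101529, 318.341744) px
  c1 = (619.287567, 303.080986) px
  c2 = (609.459081, 136.117303) px
  c3 = (381.153092, 145.125907) px
Planar DLT: solve 8×8 A·h = b for H (H[2,2]=1):
  H  [+1124.92756 +91.64477 +503.44305]
  H  [-16.53160 +796.74449 +226.24108]
  H  [+0.17392 +0.07439 +1.00000]
B = K⁻¹H; ‖b₁‖=1.368554, ‖b₂‖=1.368554; λ = 2/(‖b₁‖+‖b₂‖) = 0.730698, sign → tz>0 ⇒ λ=+0.730698
r₁ = λ·B[:,0] = (+0.98941,-0.07008,+0.12708); r₂ = λ·B[:,1] = (+0.06360,+0.99649,+0.05436)
r₃ = r₁×r₂ = (-0.13045,-0.04570,+0.99040); SVD([r₁ r₂ r₃]) → R = UVᵀ:
  R  [+0.98941 +0.06360 -0.13045]
  R  [-0.07008 +0.99649 -0.04570]
  R  [+0.12708 +0.05436 +0.99040]
t = (+0.18246, +0.00733, +0.73070) m
tr R = 2.976308; θ = arccos((tr R − 1)/2) = 0.154075 rad = 8.828°
axis k = ((R−Rᵀ)₃₂, (R−Rᵀ)₁₃, (R−Rᵀ)₂₁) / (2 sinθ) = (+0.326000, -0.839056, -0.435557)
rvec = θ·k = (+0.050228, -0.129277, -0.067108)

rvec=(0.0502, -0.1293, -0.0671) tvec=(0.1825, 0.0073, 0.7307)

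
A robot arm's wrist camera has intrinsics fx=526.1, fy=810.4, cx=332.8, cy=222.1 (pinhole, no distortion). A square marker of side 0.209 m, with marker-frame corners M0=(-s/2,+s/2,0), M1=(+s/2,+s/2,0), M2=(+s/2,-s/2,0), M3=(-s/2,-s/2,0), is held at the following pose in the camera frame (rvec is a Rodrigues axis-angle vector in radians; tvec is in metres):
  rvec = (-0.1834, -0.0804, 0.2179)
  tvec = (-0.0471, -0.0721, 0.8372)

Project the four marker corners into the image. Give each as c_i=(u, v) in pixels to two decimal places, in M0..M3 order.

c0=(222.24, 227.08) c1=(353.83, 272.67) c2=(379.29, 82.04) c3=(254.19, 35.79)

Intrinsics K: fx=526.1, fy=810.4, cx=332.8, cy=222.1
Marker side s = 0.209 m; corners in marker frame (Z=0):
  M0 = (-0.1045, +0.1045, 0)
  M1 = (+0.1045, +0.1045, 0)
  M2 = (+0.1045, -0.1045, 0)
  M3 = (-0.1045, -0.1045, 0)
rvec = (-0.1834, -0.0804, 0.2179), |rvec| = θ = 0.29594 rad = 16.956°
Rodrigues: sinθ=0.29164, 1−cosθ=0.04347; R = I + sinθ·[k]× + (1−cosθ)·[k]×²:
    [+0.97322 -0.20741 -0.09907]
    [+0.22205 +0.95974 +0.17204]
    [+0.05940 -0.18943 +0.98010]
t = (-0.0471, -0.0721, 0.8372) m
M0: Pc = R·M0+t = (-0.17048, +0.00499, +0.81120); u = 526.1·(-0.17048)/0.81120 + 332.8 = 222.2378, v = 810.4·(+0.00499)/0.81120 + 222.1 = 227.0832
M1: Pc = R·M1+t = (+0.03293, +0.05140, +0.82361); u = 526.1·(+0.03293)/0.82361 + 332.8 = 353.8329, v = 810.4·(+0.05140)/0.82361 + 222.1 = 272.6726
M2: Pc = R·M2+t = (+0.07628, -0.14919, +0.86320); u = 526.1·(+0.07628)/0.86320 + 332.8 = 379.2887, v = 810.4·(-0.14919)/0.86320 + 222.1 = 82.0378
M3: Pc = R·M3+t = (-0.12713, -0.19560, +0.85079); u = 526.1·(-0.12713)/0.85079 + 332.8 = 254.1887, v = 810.4·(-0.19560)/0.85079 + 222.1 = 35.7884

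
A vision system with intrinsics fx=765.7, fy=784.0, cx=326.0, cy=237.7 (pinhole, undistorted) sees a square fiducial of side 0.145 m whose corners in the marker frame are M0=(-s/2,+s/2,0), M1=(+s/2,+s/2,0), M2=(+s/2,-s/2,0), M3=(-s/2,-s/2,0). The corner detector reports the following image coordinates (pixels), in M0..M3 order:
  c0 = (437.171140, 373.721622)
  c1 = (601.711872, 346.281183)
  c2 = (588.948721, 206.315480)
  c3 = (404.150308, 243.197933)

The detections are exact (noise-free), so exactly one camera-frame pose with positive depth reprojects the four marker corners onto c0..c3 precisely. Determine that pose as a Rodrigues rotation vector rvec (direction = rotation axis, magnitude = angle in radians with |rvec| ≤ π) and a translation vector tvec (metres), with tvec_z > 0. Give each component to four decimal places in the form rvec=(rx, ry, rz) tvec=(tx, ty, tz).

rvec=(0.5931, 0.1200, -0.2441) tvec=(0.1518, 0.0485, 0.6426)

Intrinsics K: fx=765.7, fy=784.0, cx=326.0, cy=237.7
Marker side s = 0.145 m; corners in marker frame (Z=0):
  M0 = (-0.0725, +0.0725, 0)
  M1 = (+0.0725, +0.0725, 0)
  M2 = (+0.0725, -0.0725, 0)
  M3 = (-0.0725, -0.0725, 0)
Detected image corners:
  c0 = (437.171140, 373.721622) px
  c1 = (601.711872, 346.281183) px
  c2 = (588.948721, 206.315480) px
  c3 = (404.150308, 243.197933) px
Planar DLT: solve 8×8 A·h = b for H (H[2,2]=1):
  H  [+1056.88582 +584.42886 +506.90143]
  H  [-302.41609 +1176.73640 +296.81119]
  H  [-0.28247 +0.83686 +1.00000]
B = K⁻¹H; ‖b₁‖=1.556116, ‖b₂‖=1.556116; λ = 2/(‖b₁‖+‖b₂‖) = 0.642626, sign → tz>0 ⇒ λ=+0.642626
r₁ = λ·B[:,0] = (+0.96429,-0.19285,-0.18152); r₂ = λ·B[:,1] = (+0.26152,+0.80149,+0.53779)
r₃ = r₁×r₂ = (+0.04178,-0.56606,+0.82331); SVD([r₁ r₂ r₃]) → R = UVᵀ:
  R  [+0.96429 +0.26152 +0.04178]
  R  [-0.19285 +0.80149 -0.56606]
  R  [-0.18152 +0.53779 +0.82331]
t = (+0.15182, +0.04845, +0.64263) m
tr R = 2.589088; θ = arccos((tr R − 1)/2) = 0.652540 rad = 37.388°
axis k = ((R−Rᵀ)₃₂, (R−Rᵀ)₁₃, (R−Rᵀ)₂₁) / (2 sinθ) = (+0.908956, +0.183875, -0.374150)
rvec = θ·k = (+0.593130, +0.119986, -0.244148)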